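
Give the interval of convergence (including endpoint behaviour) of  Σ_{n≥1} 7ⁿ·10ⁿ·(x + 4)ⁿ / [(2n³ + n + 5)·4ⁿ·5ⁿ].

By the ratio test, |a_{n+1}/a_n| = [(2n³ + n + 5)/(2(n+1)³ + (n+1) + 5)] · 7·10/(4·5) → 7/2.
Convergence for |x + 4| · 7/2 < 1, i.e. |x + 4| < 2/7. So R = 2/7.
When x = -26/7, absolute convergence follows by limit comparison with Σ 1/n³.
Check x = -30/7: absolute convergence follows by limit comparison with Σ 1/n³.

[-30/7, -26/7]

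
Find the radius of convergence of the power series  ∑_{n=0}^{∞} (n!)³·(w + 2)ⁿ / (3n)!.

R = 27

Ratio test: |a_{n+1}/a_n| = (n+1)³/[(3n+1)·(3n+2)·(3n+3)] → 1/27 as n → ∞.
The series converges when 1/27 · |w + 2| < 1, giving R = 27.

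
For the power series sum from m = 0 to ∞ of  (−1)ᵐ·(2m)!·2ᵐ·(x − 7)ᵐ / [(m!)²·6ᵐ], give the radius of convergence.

R = 3/4

The ratio of consecutive coefficients is (2m+1)·(2m+2)/(m+1)² · 2/6 → 4/3.
Convergence for |x − 7| · 4/3 < 1, i.e. |x − 7| < 3/4. So R = 3/4.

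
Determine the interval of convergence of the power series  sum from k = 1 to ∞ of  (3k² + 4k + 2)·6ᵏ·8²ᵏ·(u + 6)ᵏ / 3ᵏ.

(-769/128, -767/128)

The ratio of consecutive coefficients is [(3(k+1)² + 4(k+1) + 2)/(3k² + 4k + 2)] · 6·64/3 → 128.
The series converges when 128 · |u + 6| < 1, giving R = 1/128.
Check u = -767/128: the terms have absolute value of order k², which does not tend to 0, so the series diverges by the divergence test.
At u = -769/128: the terms have absolute value of order k², which does not tend to 0, so the series diverges by the divergence test.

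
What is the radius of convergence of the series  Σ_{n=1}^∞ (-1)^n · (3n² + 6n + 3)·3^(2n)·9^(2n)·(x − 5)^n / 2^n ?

By the ratio test, |a_{n+1}/a_n| = [(3(n+1)² + 6(n+1) + 3)/(3n² + 6n + 3)] · 9·81/2 → 729/2.
Hence the series converges for |x − 5| < 1/(729/2) = 2/729, so the radius of convergence is 2/729.

R = 2/729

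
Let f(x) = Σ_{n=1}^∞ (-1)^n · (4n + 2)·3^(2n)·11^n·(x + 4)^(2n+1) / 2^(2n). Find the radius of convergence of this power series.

R = 2√11/33

The ratio of consecutive coefficients is [(4(n+1) + 2)/(4n + 2)] · 9·11/4 → 99/4.
Since the exponent of (x + 4) increases by 2 each term, convergence requires |x + 4|² < 4/99, hence R = 2√11/33.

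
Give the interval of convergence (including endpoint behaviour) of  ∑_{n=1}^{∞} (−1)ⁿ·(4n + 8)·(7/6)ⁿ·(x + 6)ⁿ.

The ratio of consecutive coefficients is [(4(n+1) + 8)/(4n + 8)] · 7/6 → 7/6.
The series converges when 7/6 · |x + 6| < 1, giving R = 6/7.
Check x = -36/7: the terms do not tend to 0, so the series diverges.
When x = -48/7, the n-th term does not approach 0; divergence by the term test.

(-48/7, -36/7)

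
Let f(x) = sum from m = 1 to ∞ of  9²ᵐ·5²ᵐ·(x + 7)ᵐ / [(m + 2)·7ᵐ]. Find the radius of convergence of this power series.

R = 7/2025

Ratio test: |a_{m+1}/a_m| = [(m + 2)/((m+1) + 2)] · 81·25/7 → 2025/7 as m → ∞.
The series converges when 2025/7 · |x + 7| < 1, giving R = 7/2025.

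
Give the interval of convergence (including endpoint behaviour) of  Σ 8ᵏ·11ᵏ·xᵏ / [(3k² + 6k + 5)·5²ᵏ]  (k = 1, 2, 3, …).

[-25/88, 25/88]

By the ratio test, |a_{k+1}/a_k| = [(3k² + 6k + 5)/(3(k+1)² + 6(k+1) + 5)] · 8·11/25 → 88/25.
Convergence for |x| · 88/25 < 1, i.e. |x| < 25/88. So R = 25/88.
Endpoint x = 25/88: the terms are on the order of 1/k², so the series converges absolutely by comparison with the p-series (p = 2 > 1).
When x = -25/88, the series is dominated by a constant times Σ 1/k², which converges (p = 2 > 1).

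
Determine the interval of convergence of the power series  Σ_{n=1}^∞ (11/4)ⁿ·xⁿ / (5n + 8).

[-4/11, 4/11)

Ratio test: |a_{n+1}/a_n| = [(5n + 8)/(5(n+1) + 8)] · 11/4 → 11/4 as n → ∞.
Hence the series converges for |x| < 1/(11/4) = 4/11, so the radius of convergence is 4/11.
At x = 4/11: the terms behave like c/n; limit comparison with the harmonic series gives divergence.
At x = -4/11: an alternating series whose terms decrease to 0 in absolute value, so it converges by the Leibniz criterion.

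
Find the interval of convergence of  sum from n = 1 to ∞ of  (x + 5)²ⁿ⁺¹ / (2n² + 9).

[-6, -4]

Ratio test: |a_{n+1}/a_n| = (2n² + 9)/(2(n+1)² + 9) → 1 as n → ∞.
Writing y = (x + 5)², the series in y has radius 1, so |x + 5| < √(1) = 1 and R = 1.
At x = -4: the series is dominated by a constant times Σ 1/n², which converges (p = 2 > 1).
At x = -6: the series is dominated by a constant times Σ 1/n², which converges (p = 2 > 1).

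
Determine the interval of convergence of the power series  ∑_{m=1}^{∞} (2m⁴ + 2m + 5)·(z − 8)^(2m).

Ratio test: |a_{m+1}/a_m| = (2(m+1)⁴ + 2(m+1) + 5)/(2m⁴ + 2m + 5) → 1 as m → ∞.
Since the exponent of (z − 8) increases by 2 each term, convergence requires |z − 8|² < 1, hence R = 1.
When z = 9, the m-th term does not approach 0; divergence by the term test.
Check z = 7: the terms do not tend to 0, so the series diverges.

(7, 9)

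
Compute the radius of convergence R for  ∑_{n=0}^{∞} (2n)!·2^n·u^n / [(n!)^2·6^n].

R = 3/4

Ratio test: |a_{n+1}/a_n| = (2n+1)·(2n+2)/(n+1)² · 2/6 → 4/3 as n → ∞.
Thus R = 1/(4/3) = 3/4.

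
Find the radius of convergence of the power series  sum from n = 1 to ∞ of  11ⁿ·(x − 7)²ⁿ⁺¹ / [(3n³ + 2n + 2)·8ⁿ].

By the ratio test, |a_{n+1}/a_n| = [(3n³ + 2n + 2)/(3(n+1)³ + 2(n+1) + 2)] · 11/8 → 11/8.
Since the exponent of (x − 7) increases by 2 each term, convergence requires |x − 7|² < 8/11, hence R = 2√22/11.

R = 2√22/11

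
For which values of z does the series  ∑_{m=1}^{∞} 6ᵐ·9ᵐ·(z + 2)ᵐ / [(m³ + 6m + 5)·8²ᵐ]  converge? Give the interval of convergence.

[-86/27, -22/27]

Ratio test: |a_{m+1}/a_m| = [(m³ + 6m + 5)/((m+1)³ + 6(m+1) + 5)] · 6·9/64 → 27/32 as m → ∞.
Convergence for |z + 2| · 27/32 < 1, i.e. |z + 2| < 32/27. So R = 32/27.
Check z = -22/27: the series is dominated by a constant times Σ 1/m³, which converges (p = 3 > 1).
When z = -86/27, absolute convergence follows by limit comparison with Σ 1/m³.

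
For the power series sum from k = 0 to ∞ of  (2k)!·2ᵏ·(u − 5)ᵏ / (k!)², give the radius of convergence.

R = 1/8

The ratio of consecutive coefficients is (2k+1)·(2k+2)/(k+1)² · 2 → 8.
Thus R = 1/(8) = 1/8.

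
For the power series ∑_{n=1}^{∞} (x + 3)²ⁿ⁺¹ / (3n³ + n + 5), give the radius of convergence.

Apply the ratio test: |a_{n+1}| / |a_n| = (3n³ + n + 5)/(3(n+1)³ + (n+1) + 5), which tends to 1 as n → ∞.
Since the exponent of (x + 3) increases by 2 each term, convergence requires |x + 3|² < 1, hence R = 1.

R = 1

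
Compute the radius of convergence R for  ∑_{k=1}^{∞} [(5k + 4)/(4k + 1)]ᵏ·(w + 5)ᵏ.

By the Cauchy root test, |a_k|^(1/k) = (5k + 4)/(4k + 1) → 5/4.
Hence the series converges for |w + 5| < 1/(5/4) = 4/5, so the radius of convergence is 4/5.

R = 4/5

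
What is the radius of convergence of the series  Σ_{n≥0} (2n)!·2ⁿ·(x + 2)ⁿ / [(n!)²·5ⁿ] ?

R = 5/8

By the ratio test, |a_{n+1}/a_n| = (2n+1)·(2n+2)/(n+1)² · 2/5 → 8/5.
Thus R = 1/(8/5) = 5/8.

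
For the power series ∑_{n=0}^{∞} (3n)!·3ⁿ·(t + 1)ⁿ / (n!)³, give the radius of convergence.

R = 1/81

By the ratio test, |a_{n+1}/a_n| = (3n+1)·(3n+2)·(3n+3)/(n+1)³ · 3 → 81.
Thus R = 1/(81) = 1/81.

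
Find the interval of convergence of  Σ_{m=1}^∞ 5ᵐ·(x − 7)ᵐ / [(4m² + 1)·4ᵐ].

[31/5, 39/5]

Ratio test: |a_{m+1}/a_m| = [(4m² + 1)/(4(m+1)² + 1)] · 5/4 → 5/4 as m → ∞.
The series converges when 5/4 · |x − 7| < 1, giving R = 4/5.
At x = 39/5: absolute convergence follows by limit comparison with Σ 1/m².
Check x = 31/5: the series is dominated by a constant times Σ 1/m², which converges (p = 2 > 1).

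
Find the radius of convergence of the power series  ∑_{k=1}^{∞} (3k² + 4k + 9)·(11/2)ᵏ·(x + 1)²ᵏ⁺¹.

R = √22/11

By the ratio test, |a_{k+1}/a_k| = [(3(k+1)² + 4(k+1) + 9)/(3k² + 4k + 9)] · 11/2 → 11/2.
Successive powers of (x + 1) differ by 2, so the series converges when |x + 1|² · 11/2 < 1, i.e. |x + 1| < √(2/11). So R = √22/11.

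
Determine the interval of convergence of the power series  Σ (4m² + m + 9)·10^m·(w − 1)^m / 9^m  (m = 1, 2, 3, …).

The ratio of consecutive coefficients is [(4(m+1)² + (m+1) + 9)/(4m² + m + 9)] · 10/9 → 10/9.
Convergence for |w − 1| · 10/9 < 1, i.e. |w − 1| < 9/10. So R = 9/10.
When w = 19/10, the m-th term does not approach 0; divergence by the term test.
When w = 1/10, the m-th term does not approach 0; divergence by the term test.

(1/10, 19/10)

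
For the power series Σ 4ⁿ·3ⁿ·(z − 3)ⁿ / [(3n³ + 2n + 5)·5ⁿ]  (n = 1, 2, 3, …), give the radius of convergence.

By the ratio test, |a_{n+1}/a_n| = [(3n³ + 2n + 5)/(3(n+1)³ + 2(n+1) + 5)] · 4·3/5 → 12/5.
The series converges when 12/5 · |z − 3| < 1, giving R = 5/12.

R = 5/12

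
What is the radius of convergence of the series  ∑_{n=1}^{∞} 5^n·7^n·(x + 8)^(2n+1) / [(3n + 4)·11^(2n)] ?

R = 11√35/35

Ratio test: |a_{n+1}/a_n| = [(3n + 4)/(3(n+1) + 4)] · 5·7/121 → 35/121 as n → ∞.
Since the exponent of (x + 8) increases by 2 each term, convergence requires |x + 8|² < 121/35, hence R = 11√35/35.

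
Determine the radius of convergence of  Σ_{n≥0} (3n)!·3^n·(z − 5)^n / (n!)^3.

R = 1/81

Ratio test: |a_{n+1}/a_n| = (3n+1)·(3n+2)·(3n+3)/(n+1)³ · 3 → 81 as n → ∞.
The series converges when 81 · |z − 5| < 1, giving R = 1/81.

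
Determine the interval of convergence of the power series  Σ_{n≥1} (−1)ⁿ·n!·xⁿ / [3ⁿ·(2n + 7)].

The ratio of consecutive coefficients is (n+1) · 1/3 · (2n + 7)/(2(n+1) + 7) → ∞.
The ratio grows without bound, so the series diverges whenever x ≠ 0; it converges only at x = 0. R = 0.

{0}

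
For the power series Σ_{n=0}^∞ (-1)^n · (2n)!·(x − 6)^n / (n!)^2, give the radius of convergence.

R = 1/4

Apply the ratio test: |a_{n+1}| / |a_n| = (2n+1)·(2n+2)/(n+1)², which tends to 4 as n → ∞.
Hence the series converges for |x − 6| < 1/(4) = 1/4, so the radius of convergence is 1/4.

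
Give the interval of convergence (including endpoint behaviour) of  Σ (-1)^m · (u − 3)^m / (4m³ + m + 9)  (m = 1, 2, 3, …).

By the ratio test, |a_{m+1}/a_m| = (4m³ + m + 9)/(4(m+1)³ + (m+1) + 9) → 1.
Hence R = 1.
At u = 4: the terms are on the order of 1/m³, so the series converges absolutely by comparison with the p-series (p = 3 > 1).
At u = 2: absolute convergence follows by limit comparison with Σ 1/m³.

[2, 4]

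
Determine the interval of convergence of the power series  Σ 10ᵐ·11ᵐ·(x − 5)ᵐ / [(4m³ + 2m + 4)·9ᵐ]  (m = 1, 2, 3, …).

[541/110, 559/110]

Ratio test: |a_{m+1}/a_m| = [(4m³ + 2m + 4)/(4(m+1)³ + 2(m+1) + 4)] · 10·11/9 → 110/9 as m → ∞.
The series converges when 110/9 · |x − 5| < 1, giving R = 9/110.
At x = 559/110: the terms are on the order of 1/m³, so the series converges absolutely by comparison with the p-series (p = 3 > 1).
Check x = 541/110: the series is dominated by a constant times Σ 1/m³, which converges (p = 3 > 1).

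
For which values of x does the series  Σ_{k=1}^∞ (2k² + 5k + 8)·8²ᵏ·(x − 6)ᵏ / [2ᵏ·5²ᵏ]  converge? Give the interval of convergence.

(167/32, 217/32)

Ratio test: |a_{k+1}/a_k| = [(2(k+1)² + 5(k+1) + 8)/(2k² + 5k + 8)] · 64/(2·25) → 32/25 as k → ∞.
Convergence for |x − 6| · 32/25 < 1, i.e. |x − 6| < 25/32. So R = 25/32.
Endpoint x = 217/32: the terms do not tend to 0, so the series diverges.
Endpoint x = 167/32: the k-th term does not approach 0; divergence by the term test.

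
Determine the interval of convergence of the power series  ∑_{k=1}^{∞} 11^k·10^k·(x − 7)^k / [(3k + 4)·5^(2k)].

[149/22, 159/22)

By the ratio test, |a_{k+1}/a_k| = [(3k + 4)/(3(k+1) + 4)] · 11·10/25 → 22/5.
The series converges when 22/5 · |x − 7| < 1, giving R = 5/22.
At x = 159/22: the terms are asymptotic to a nonzero constant times 1/k, so the series diverges by limit comparison with Σ 1/k.
At x = 149/22: the terms alternate in sign and decrease monotonically to 0 in absolute value (size ~ c/k), so the alternating series test gives convergence.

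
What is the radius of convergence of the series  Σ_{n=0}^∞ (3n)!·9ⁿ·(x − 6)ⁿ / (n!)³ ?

R = 1/243

Ratio test: |a_{n+1}/a_n| = (3n+1)·(3n+2)·(3n+3)/(n+1)³ · 9 → 243 as n → ∞.
Hence the series converges for |x − 6| < 1/(243) = 1/243, so the radius of convergence is 1/243.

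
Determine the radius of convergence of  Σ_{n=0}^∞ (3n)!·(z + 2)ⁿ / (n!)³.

By the ratio test, |a_{n+1}/a_n| = (3n+1)·(3n+2)·(3n+3)/(n+1)³ → 27.
Convergence for |z + 2| · 27 < 1, i.e. |z + 2| < 1/27. So R = 1/27.

R = 1/27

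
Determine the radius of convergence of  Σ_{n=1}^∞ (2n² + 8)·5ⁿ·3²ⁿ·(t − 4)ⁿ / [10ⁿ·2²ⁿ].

The ratio of consecutive coefficients is [(2(n+1)² + 8)/(2n² + 8)] · 5·9/(10·4) → 9/8.
Thus R = 1/(9/8) = 8/9.

R = 8/9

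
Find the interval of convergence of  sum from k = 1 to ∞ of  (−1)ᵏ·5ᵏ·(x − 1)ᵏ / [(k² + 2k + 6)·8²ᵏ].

By the ratio test, |a_{k+1}/a_k| = [(k² + 2k + 6)/((k+1)² + 2(k+1) + 6)] · 5/64 → 5/64.
Convergence for |x − 1| · 5/64 < 1, i.e. |x − 1| < 64/5. So R = 64/5.
When x = 69/5, the series is dominated by a constant times Σ 1/k², which converges (p = 2 > 1).
At x = -59/5: absolute convergence follows by limit comparison with Σ 1/k².

[-59/5, 69/5]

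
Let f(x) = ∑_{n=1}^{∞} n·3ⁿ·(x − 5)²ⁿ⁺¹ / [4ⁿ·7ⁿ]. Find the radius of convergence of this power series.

R = 2√21/3

Apply the ratio test: |a_{n+1}| / |a_n| = [(n+1)/n] · 3/(4·7), which tends to 3/28 as n → ∞.
Since the exponent of (x − 5) increases by 2 each term, convergence requires |x − 5|² < 28/3, hence R = 2√21/3.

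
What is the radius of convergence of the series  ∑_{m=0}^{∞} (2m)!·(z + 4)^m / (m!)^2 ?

Apply the ratio test: |a_{m+1}| / |a_m| = (2m+1)·(2m+2)/(m+1)², which tends to 4 as m → ∞.
The series converges when 4 · |z + 4| < 1, giving R = 1/4.

R = 1/4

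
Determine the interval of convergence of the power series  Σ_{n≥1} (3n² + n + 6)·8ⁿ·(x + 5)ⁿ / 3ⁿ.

The ratio of consecutive coefficients is [(3(n+1)² + (n+1) + 6)/(3n² + n + 6)] · 8/3 → 8/3.
Thus R = 1/(8/3) = 3/8.
When x = -37/8, the terms have absolute value of order n², which does not tend to 0, so the series diverges by the divergence test.
Endpoint x = -43/8: the terms do not tend to 0, so the series diverges.

(-43/8, -37/8)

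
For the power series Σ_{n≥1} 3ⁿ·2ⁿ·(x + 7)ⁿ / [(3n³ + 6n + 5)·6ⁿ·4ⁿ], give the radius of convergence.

The ratio of consecutive coefficients is [(3n³ + 6n + 5)/(3(n+1)³ + 6(n+1) + 5)] · 3·2/(6·4) → 1/4.
Hence the series converges for |x + 7| < 1/(1/4) = 4, so the radius of convergence is 4.

R = 4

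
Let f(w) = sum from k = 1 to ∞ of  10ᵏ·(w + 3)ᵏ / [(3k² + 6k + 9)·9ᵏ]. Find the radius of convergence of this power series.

By the ratio test, |a_{k+1}/a_k| = [(3k² + 6k + 9)/(3(k+1)² + 6(k+1) + 9)] · 10/9 → 10/9.
The series converges when 10/9 · |w + 3| < 1, giving R = 9/10.

R = 9/10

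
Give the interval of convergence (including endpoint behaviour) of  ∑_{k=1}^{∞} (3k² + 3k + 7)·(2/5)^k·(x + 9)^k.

(-23/2, -13/2)

By the ratio test, |a_{k+1}/a_k| = [(3(k+1)² + 3(k+1) + 7)/(3k² + 3k + 7)] · 2/5 → 2/5.
Thus R = 1/(2/5) = 5/2.
At x = -13/2: the terms do not tend to 0, so the series diverges.
Check x = -23/2: the terms have absolute value of order k², which does not tend to 0, so the series diverges by the divergence test.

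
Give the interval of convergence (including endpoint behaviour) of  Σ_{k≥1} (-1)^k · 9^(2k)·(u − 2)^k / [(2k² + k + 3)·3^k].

The ratio of consecutive coefficients is [(2k² + k + 3)/(2(k+1)² + (k+1) + 3)] · 81/3 → 27.
The series converges when 27 · |u − 2| < 1, giving R = 1/27.
When u = 55/27, absolute convergence follows by limit comparison with Σ 1/k².
Endpoint u = 53/27: absolute convergence follows by limit comparison with Σ 1/k².

[53/27, 55/27]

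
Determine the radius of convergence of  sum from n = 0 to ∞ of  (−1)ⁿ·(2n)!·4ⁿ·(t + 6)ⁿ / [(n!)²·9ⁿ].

R = 9/16

The ratio of consecutive coefficients is (2n+1)·(2n+2)/(n+1)² · 4/9 → 16/9.
Convergence for |t + 6| · 16/9 < 1, i.e. |t + 6| < 9/16. So R = 9/16.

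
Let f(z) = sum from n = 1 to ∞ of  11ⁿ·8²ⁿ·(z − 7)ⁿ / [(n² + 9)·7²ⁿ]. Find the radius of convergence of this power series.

Ratio test: |a_{n+1}/a_n| = [(n² + 9)/((n+1)² + 9)] · 11·64/49 → 704/49 as n → ∞.
Convergence for |z − 7| · 704/49 < 1, i.e. |z − 7| < 49/704. So R = 49/704.

R = 49/704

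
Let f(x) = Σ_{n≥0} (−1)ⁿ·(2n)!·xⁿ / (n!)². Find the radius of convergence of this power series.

By the ratio test, |a_{n+1}/a_n| = (2n+1)·(2n+2)/(n+1)² → 4.
Hence the series converges for |x| < 1/(4) = 1/4, so the radius of convergence is 1/4.

R = 1/4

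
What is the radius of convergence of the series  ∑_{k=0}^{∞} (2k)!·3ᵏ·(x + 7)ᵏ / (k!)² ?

The ratio of consecutive coefficients is (2k+1)·(2k+2)/(k+1)² · 3 → 12.
Hence the series converges for |x + 7| < 1/(12) = 1/12, so the radius of convergence is 1/12.

R = 1/12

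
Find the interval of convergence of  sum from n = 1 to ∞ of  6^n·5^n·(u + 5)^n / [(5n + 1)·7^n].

[-157/30, -143/30)

By the ratio test, |a_{n+1}/a_n| = [(5n + 1)/(5(n+1) + 1)] · 6·5/7 → 30/7.
Thus R = 1/(30/7) = 7/30.
Check u = -143/30: the terms are asymptotic to a nonzero constant times 1/n, so the series diverges by limit comparison with Σ 1/n.
Endpoint u = -157/30: convergence follows from the alternating series test (terms decrease monotonically to 0).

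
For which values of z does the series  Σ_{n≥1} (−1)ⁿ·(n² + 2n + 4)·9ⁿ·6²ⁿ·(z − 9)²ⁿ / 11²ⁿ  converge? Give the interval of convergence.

(151/18, 173/18)

By the ratio test, |a_{n+1}/a_n| = [((n+1)² + 2(n+1) + 4)/(n² + 2n + 4)] · 9·36/121 → 324/121.
Successive powers of (z − 9) differ by 2, so the series converges when |z − 9|² · 324/121 < 1, i.e. |z − 9| < √(121/324) = 11/18. So R = 11/18.
Check z = 173/18: the terms do not tend to 0, so the series diverges.
At z = 151/18: the terms have absolute value of order n², which does not tend to 0, so the series diverges by the divergence test.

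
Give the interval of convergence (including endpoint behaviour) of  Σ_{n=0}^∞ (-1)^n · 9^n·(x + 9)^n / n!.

Apply the ratio test: |a_{n+1}| / |a_n| = 9 · 1/(n+1), which tends to 0 as n → ∞.
The limit is 0, so the series converges for all x; R = ∞.

(−∞, ∞)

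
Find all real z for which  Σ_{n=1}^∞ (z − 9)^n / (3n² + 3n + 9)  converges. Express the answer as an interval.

[8, 10]

Apply the ratio test: |a_{n+1}| / |a_n| = (3n² + 3n + 9)/(3(n+1)² + 3(n+1) + 9), which tends to 1 as n → ∞.
Hence R = 1.
Check z = 10: absolute convergence follows by limit comparison with Σ 1/n².
At z = 8: absolute convergence follows by limit comparison with Σ 1/n².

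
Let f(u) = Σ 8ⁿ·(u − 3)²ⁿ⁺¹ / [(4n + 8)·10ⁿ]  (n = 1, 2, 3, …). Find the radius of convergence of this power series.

Ratio test: |a_{n+1}/a_n| = [(4n + 8)/(4(n+1) + 8)] · 8/10 → 4/5 as n → ∞.
Writing y = (u − 3)², the series in y has radius 5/4, so |u − 3| < √(5/4) and R = √5/2.

R = √5/2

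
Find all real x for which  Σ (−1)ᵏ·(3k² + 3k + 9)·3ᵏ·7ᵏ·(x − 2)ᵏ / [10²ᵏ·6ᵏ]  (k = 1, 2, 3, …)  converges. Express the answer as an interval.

(-186/7, 214/7)

Ratio test: |a_{k+1}/a_k| = [(3(k+1)² + 3(k+1) + 9)/(3k² + 3k + 9)] · 3·7/(100·6) → 7/200 as k → ∞.
Hence the series converges for |x − 2| < 1/(7/200) = 200/7, so the radius of convergence is 200/7.
When x = 214/7, the k-th term does not approach 0; divergence by the term test.
When x = -186/7, the k-th term does not approach 0; divergence by the term test.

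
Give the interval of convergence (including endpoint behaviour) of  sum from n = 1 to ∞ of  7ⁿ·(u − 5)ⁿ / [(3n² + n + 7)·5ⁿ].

Ratio test: |a_{n+1}/a_n| = [(3n² + n + 7)/(3(n+1)² + (n+1) + 7)] · 7/5 → 7/5 as n → ∞.
The series converges when 7/5 · |u − 5| < 1, giving R = 5/7.
At u = 40/7: the series is dominated by a constant times Σ 1/n², which converges (p = 2 > 1).
At u = 30/7: absolute convergence follows by limit comparison with Σ 1/n².

[30/7, 40/7]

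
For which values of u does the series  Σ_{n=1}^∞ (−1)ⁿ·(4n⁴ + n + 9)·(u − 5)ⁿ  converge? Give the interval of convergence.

(4, 6)

By the ratio test, |a_{n+1}/a_n| = (4(n+1)⁴ + (n+1) + 9)/(4n⁴ + n + 9) → 1.
So the series converges when |u − 5| < 1 and diverges when |u − 5| > 1; R = 1.
Check u = 6: the n-th term does not approach 0; divergence by the term test.
Check u = 4: the terms have absolute value of order n⁴, which does not tend to 0, so the series diverges by the divergence test.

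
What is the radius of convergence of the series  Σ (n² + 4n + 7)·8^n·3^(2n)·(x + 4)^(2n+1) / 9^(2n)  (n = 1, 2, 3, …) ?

The ratio of consecutive coefficients is [((n+1)² + 4(n+1) + 7)/(n² + 4n + 7)] · 8·9/81 → 8/9.
Successive powers of (x + 4) differ by 2, so the series converges when |x + 4|² · 8/9 < 1, i.e. |x + 4| < √(9/8). So R = 3√2/4.

R = 3√2/4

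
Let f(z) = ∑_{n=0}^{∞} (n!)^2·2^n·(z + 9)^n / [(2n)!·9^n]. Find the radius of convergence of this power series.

R = 18

The ratio of consecutive coefficients is (n+1)²/[(2n+1)·(2n+2)] · 2/9 → 1/18.
Convergence for |z + 9| · 1/18 < 1, i.e. |z + 9| < 18. So R = 18.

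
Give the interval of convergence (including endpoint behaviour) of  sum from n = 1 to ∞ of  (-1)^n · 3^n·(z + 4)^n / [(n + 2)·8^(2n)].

(-76/3, 52/3]

The ratio of consecutive coefficients is [(n + 2)/((n+1) + 2)] · 3/64 → 3/64.
The series converges when 3/64 · |z + 4| < 1, giving R = 64/3.
Check z = 52/3: an alternating series whose terms decrease to 0 in absolute value, so it converges by the Leibniz criterion.
When z = -76/3, comparison with the harmonic series Σ 1/n shows the series diverges.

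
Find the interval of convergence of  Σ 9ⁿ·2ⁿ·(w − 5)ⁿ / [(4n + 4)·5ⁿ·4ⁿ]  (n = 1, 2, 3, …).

By the ratio test, |a_{n+1}/a_n| = [(4n + 4)/(4(n+1) + 4)] · 9·2/(5·4) → 9/10.
Convergence for |w − 5| · 9/10 < 1, i.e. |w − 5| < 10/9. So R = 10/9.
Endpoint w = 55/9: the terms behave like c/n; limit comparison with the harmonic series gives divergence.
Endpoint w = 35/9: an alternating series whose terms decrease to 0 in absolute value, so it converges by the Leibniz criterion.

[35/9, 55/9)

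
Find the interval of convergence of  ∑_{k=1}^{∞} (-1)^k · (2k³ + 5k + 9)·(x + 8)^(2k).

(-9, -7)

Ratio test: |a_{k+1}/a_k| = (2(k+1)³ + 5(k+1) + 9)/(2k³ + 5k + 9) → 1 as k → ∞.
Successive powers of (x + 8) differ by 2, so the series converges when |x + 8|² · 1 < 1, i.e. |x + 8| < √(1) = 1. So R = 1.
Endpoint x = -7: the terms have absolute value of order k³, which does not tend to 0, so the series diverges by the divergence test.
Check x = -9: the terms have absolute value of order k³, which does not tend to 0, so the series diverges by the divergence test.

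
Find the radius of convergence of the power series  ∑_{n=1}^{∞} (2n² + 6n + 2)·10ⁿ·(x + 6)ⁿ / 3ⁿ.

Ratio test: |a_{n+1}/a_n| = [(2(n+1)² + 6(n+1) + 2)/(2n² + 6n + 2)] · 10/3 → 10/3 as n → ∞.
Hence the series converges for |x + 6| < 1/(10/3) = 3/10, so the radius of convergence is 3/10.

R = 3/10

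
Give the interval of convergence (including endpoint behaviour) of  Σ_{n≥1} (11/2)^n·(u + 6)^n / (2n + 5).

By the ratio test, |a_{n+1}/a_n| = [(2n + 5)/(2(n+1) + 5)] · 11/2 → 11/2.
Convergence for |u + 6| · 11/2 < 1, i.e. |u + 6| < 2/11. So R = 2/11.
When u = -64/11, the terms behave like c/n; limit comparison with the harmonic series gives divergence.
At u = -68/11: convergence follows from the alternating series test (terms decrease monotonically to 0).

[-68/11, -64/11)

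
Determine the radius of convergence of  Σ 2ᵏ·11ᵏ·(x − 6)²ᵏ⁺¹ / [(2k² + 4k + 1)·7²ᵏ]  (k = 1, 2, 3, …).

R = 7√22/22

The ratio of consecutive coefficients is [(2k² + 4k + 1)/(2(k+1)² + 4(k+1) + 1)] · 2·11/49 → 22/49.
Since the exponent of (x − 6) increases by 2 each term, convergence requires |x − 6|² < 49/22, hence R = 7√22/22.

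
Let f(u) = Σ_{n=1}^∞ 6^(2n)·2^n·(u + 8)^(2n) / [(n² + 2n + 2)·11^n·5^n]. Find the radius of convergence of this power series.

R = √110/12

Apply the ratio test: |a_{n+1}| / |a_n| = [(n² + 2n + 2)/((n+1)² + 2(n+1) + 2)] · 36·2/(11·5), which tends to 72/55 as n → ∞.
Successive powers of (u + 8) differ by 2, so the series converges when |u + 8|² · 72/55 < 1, i.e. |u + 8| < √(55/72). So R = √110/12.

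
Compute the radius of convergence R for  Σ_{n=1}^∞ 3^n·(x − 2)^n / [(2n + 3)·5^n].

Ratio test: |a_{n+1}/a_n| = [(2n + 3)/(2(n+1) + 3)] · 3/5 → 3/5 as n → ∞.
Thus R = 1/(3/5) = 5/3.

R = 5/3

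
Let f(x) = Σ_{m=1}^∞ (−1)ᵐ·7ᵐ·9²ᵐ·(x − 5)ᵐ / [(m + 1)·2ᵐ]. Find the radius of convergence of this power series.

Ratio test: |a_{m+1}/a_m| = [(m + 1)/((m+1) + 1)] · 7·81/2 → 567/2 as m → ∞.
Thus R = 1/(567/2) = 2/567.

R = 2/567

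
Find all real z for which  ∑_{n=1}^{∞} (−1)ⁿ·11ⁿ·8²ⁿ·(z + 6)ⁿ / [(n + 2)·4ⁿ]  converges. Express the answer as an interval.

The ratio of consecutive coefficients is [(n + 2)/((n+1) + 2)] · 11·64/4 → 176.
Hence the series converges for |z + 6| < 1/(176) = 1/176, so the radius of convergence is 1/176.
When z = -1055/176, an alternating series whose terms decrease to 0 in absolute value, so it converges by the Leibniz criterion.
Check z = -1057/176: the terms behave like c/n; limit comparison with the harmonic series gives divergence.

(-1057/176, -1055/176]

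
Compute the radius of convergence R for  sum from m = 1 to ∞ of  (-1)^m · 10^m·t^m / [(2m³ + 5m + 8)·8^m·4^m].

Ratio test: |a_{m+1}/a_m| = [(2m³ + 5m + 8)/(2(m+1)³ + 5(m+1) + 8)] · 10/(8·4) → 5/16 as m → ∞.
Convergence for |t| · 5/16 < 1, i.e. |t| < 16/5. So R = 16/5.

R = 16/5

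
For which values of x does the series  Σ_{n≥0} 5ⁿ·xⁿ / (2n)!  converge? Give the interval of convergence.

(−∞, ∞)

By the ratio test, |a_{n+1}/a_n| = 5 · 1/[(2n+1)·(2n+2)] → 0.
Since the limit is 0 < 1 for every x, the series converges on all of ℝ and R = ∞.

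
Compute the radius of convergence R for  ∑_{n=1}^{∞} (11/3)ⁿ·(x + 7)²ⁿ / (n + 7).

R = √33/11

Apply the ratio test: |a_{n+1}| / |a_n| = [(n + 7)/((n+1) + 7)] · 11/3, which tends to 11/3 as n → ∞.
Writing y = (x + 7)², the series in y has radius 3/11, so |x + 7| < √(3/11) and R = √33/11.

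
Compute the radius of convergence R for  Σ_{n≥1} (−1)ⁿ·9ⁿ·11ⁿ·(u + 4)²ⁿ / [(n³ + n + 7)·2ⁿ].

R = √22/33

By the ratio test, |a_{n+1}/a_n| = [(n³ + n + 7)/((n+1)³ + (n+1) + 7)] · 9·11/2 → 99/2.
Writing y = (u + 4)², the series in y has radius 2/99, so |u + 4| < √(2/99) and R = √22/33.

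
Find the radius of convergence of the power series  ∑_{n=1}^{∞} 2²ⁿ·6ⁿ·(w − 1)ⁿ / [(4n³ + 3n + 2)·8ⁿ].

By the ratio test, |a_{n+1}/a_n| = [(4n³ + 3n + 2)/(4(n+1)³ + 3(n+1) + 2)] · 4·6/8 → 3.
Hence the series converges for |w − 1| < 1/(3) = 1/3, so the radius of convergence is 1/3.

R = 1/3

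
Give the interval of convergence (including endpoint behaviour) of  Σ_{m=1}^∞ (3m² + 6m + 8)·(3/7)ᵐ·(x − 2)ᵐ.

Ratio test: |a_{m+1}/a_m| = [(3(m+1)² + 6(m+1) + 8)/(3m² + 6m + 8)] · 3/7 → 3/7 as m → ∞.
Convergence for |x − 2| · 3/7 < 1, i.e. |x − 2| < 7/3. So R = 7/3.
Endpoint x = 13/3: the terms do not tend to 0, so the series diverges.
At x = -1/3: the terms do not tend to 0, so the series diverges.

(-1/3, 13/3)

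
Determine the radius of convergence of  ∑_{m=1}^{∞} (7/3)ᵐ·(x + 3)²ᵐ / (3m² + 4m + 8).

R = √21/7

By the ratio test, |a_{m+1}/a_m| = [(3m² + 4m + 8)/(3(m+1)² + 4(m+1) + 8)] · 7/3 → 7/3.
Since the exponent of (x + 3) increases by 2 each term, convergence requires |x + 3|² < 3/7, hence R = √21/7.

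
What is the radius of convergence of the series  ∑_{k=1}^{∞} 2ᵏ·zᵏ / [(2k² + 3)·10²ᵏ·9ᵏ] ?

Apply the ratio test: |a_{k+1}| / |a_k| = [(2k² + 3)/(2(k+1)² + 3)] · 2/(100·9), which tends to 1/450 as k → ∞.
Convergence for |z| · 1/450 < 1, i.e. |z| < 450. So R = 450.

R = 450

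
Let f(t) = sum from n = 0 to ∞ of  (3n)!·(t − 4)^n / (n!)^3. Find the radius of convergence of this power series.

By the ratio test, |a_{n+1}/a_n| = (3n+1)·(3n+2)·(3n+3)/(n+1)³ → 27.
Convergence for |t − 4| · 27 < 1, i.e. |t − 4| < 1/27. So R = 1/27.

R = 1/27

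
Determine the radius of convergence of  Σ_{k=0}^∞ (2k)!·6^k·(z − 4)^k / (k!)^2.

Ratio test: |a_{k+1}/a_k| = (2k+1)·(2k+2)/(k+1)² · 6 → 24 as k → ∞.
Convergence for |z − 4| · 24 < 1, i.e. |z − 4| < 1/24. So R = 1/24.

R = 1/24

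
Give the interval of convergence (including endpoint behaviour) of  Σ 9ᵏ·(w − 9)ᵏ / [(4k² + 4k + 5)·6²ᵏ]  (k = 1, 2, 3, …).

The ratio of consecutive coefficients is [(4k² + 4k + 5)/(4(k+1)² + 4(k+1) + 5)] · 9/36 → 1/4.
Hence the series converges for |w − 9| < 1/(1/4) = 4, so the radius of convergence is 4.
Check w = 13: absolute convergence follows by limit comparison with Σ 1/k².
At w = 5: the series is dominated by a constant times Σ 1/k², which converges (p = 2 > 1).

[5, 13]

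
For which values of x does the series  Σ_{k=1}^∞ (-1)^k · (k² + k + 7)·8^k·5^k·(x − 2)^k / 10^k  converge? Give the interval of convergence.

The ratio of consecutive coefficients is [((k+1)² + (k+1) + 7)/(k² + k + 7)] · 8·5/10 → 4.
The series converges when 4 · |x − 2| < 1, giving R = 1/4.
Check x = 9/4: the terms have absolute value of order k², which does not tend to 0, so the series diverges by the divergence test.
At x = 7/4: the terms have absolute value of order k², which does not tend to 0, so the series diverges by the divergence test.

(7/4, 9/4)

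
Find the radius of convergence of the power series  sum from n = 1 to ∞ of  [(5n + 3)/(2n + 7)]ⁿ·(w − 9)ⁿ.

R = 2/5

Applying the root test, |a_n|^(1/n) = (5n + 3)/(2n + 7) → 5/2.
Convergence for |w − 9| · 5/2 < 1, i.e. |w − 9| < 2/5. So R = 2/5.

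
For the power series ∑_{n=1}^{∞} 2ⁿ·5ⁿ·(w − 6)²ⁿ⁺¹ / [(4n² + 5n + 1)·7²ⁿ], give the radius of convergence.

The ratio of consecutive coefficients is [(4n² + 5n + 1)/(4(n+1)² + 5(n+1) + 1)] · 2·5/49 → 10/49.
Since the exponent of (w − 6) increases by 2 each term, convergence requires |w − 6|² < 49/10, hence R = 7√10/10.

R = 7√10/10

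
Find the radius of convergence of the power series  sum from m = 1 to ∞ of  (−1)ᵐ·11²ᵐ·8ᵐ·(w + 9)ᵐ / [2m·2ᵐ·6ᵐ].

Apply the ratio test: |a_{m+1}| / |a_m| = [2m/2(m+1)] · 121·8/(2·6), which tends to 242/3 as m → ∞.
The series converges when 242/3 · |w + 9| < 1, giving R = 3/242.

R = 3/242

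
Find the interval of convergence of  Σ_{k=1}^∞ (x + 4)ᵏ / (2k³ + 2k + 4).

[-5, -3]

Ratio test: |a_{k+1}/a_k| = (2k³ + 2k + 4)/(2(k+1)³ + 2(k+1) + 4) → 1 as k → ∞.
Hence R = 1.
At x = -3: the series is dominated by a constant times Σ 1/k³, which converges (p = 3 > 1).
At x = -5: the series is dominated by a constant times Σ 1/k³, which converges (p = 3 > 1).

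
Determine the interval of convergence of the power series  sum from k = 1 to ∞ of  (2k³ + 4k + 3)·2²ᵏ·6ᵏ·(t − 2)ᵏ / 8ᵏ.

Apply the ratio test: |a_{k+1}| / |a_k| = [(2(k+1)³ + 4(k+1) + 3)/(2k³ + 4k + 3)] · 4·6/8, which tends to 3 as k → ∞.
Convergence for |t − 2| · 3 < 1, i.e. |t − 2| < 1/3. So R = 1/3.
At t = 7/3: the terms do not tend to 0, so the series diverges.
At t = 5/3: the k-th term does not approach 0; divergence by the term test.

(5/3, 7/3)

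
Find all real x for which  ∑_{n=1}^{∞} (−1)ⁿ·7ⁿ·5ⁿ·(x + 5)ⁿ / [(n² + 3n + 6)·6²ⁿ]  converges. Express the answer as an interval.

Apply the ratio test: |a_{n+1}| / |a_n| = [(n² + 3n + 6)/((n+1)² + 3(n+1) + 6)] · 7·5/36, which tends to 35/36 as n → ∞.
Thus R = 1/(35/36) = 36/35.
Endpoint x = -139/35: the terms are on the order of 1/n², so the series converges absolutely by comparison with the p-series (p = 2 > 1).
When x = -211/35, absolute convergence follows by limit comparison with Σ 1/n².

[-211/35, -139/35]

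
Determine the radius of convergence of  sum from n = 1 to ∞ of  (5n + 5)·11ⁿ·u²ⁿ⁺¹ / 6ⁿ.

Apply the ratio test: |a_{n+1}| / |a_n| = [(5(n+1) + 5)/(5n + 5)] · 11/6, which tends to 11/6 as n → ∞.
Since the exponent of u increases by 2 each term, convergence requires |u|² < 6/11, hence R = √66/11.

R = √66/11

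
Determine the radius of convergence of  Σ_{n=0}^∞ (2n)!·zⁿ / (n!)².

Apply the ratio test: |a_{n+1}| / |a_n| = (2n+1)·(2n+2)/(n+1)², which tends to 4 as n → ∞.
The series converges when 4 · |z| < 1, giving R = 1/4.

R = 1/4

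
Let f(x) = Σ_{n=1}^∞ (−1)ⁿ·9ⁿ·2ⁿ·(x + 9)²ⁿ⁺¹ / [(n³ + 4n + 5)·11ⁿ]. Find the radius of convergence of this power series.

R = √22/6

The ratio of consecutive coefficients is [(n³ + 4n + 5)/((n+1)³ + 4(n+1) + 5)] · 9·2/11 → 18/11.
Writing y = (x + 9)², the series in y has radius 11/18, so |x + 9| < √(11/18) and R = √22/6.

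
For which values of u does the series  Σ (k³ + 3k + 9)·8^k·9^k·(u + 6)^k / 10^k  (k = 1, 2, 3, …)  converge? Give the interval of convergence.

By the ratio test, |a_{k+1}/a_k| = [((k+1)³ + 3(k+1) + 9)/(k³ + 3k + 9)] · 8·9/10 → 36/5.
The series converges when 36/5 · |u + 6| < 1, giving R = 5/36.
At u = -211/36: the k-th term does not approach 0; divergence by the term test.
When u = -221/36, the terms have absolute value of order k³, which does not tend to 0, so the series diverges by the divergence test.

(-221/36, -211/36)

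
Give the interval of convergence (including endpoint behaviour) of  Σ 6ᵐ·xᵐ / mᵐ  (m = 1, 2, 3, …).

Root test: |a_m|^(1/m) = 6/m → 0.
The limit is 0 for every x, so R = ∞.

(−∞, ∞)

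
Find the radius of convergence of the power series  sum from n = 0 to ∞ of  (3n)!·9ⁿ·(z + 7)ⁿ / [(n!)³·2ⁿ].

Apply the ratio test: |a_{n+1}| / |a_n| = (3n+1)·(3n+2)·(3n+3)/(n+1)³ · 9/2, which tends to 243/2 as n → ∞.
Thus R = 1/(243/2) = 2/243.

R = 2/243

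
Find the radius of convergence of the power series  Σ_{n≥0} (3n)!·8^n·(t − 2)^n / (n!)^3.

Ratio test: |a_{n+1}/a_n| = (3n+1)·(3n+2)·(3n+3)/(n+1)³ · 8 → 216 as n → ∞.
Convergence for |t − 2| · 216 < 1, i.e. |t − 2| < 1/216. So R = 1/216.

R = 1/216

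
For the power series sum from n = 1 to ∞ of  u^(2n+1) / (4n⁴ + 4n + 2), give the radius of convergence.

The ratio of consecutive coefficients is (4n⁴ + 4n + 2)/(4(n+1)⁴ + 4(n+1) + 2) → 1.
Writing y = u², the series in y has radius 1, so |u| < √(1) = 1 and R = 1.

R = 1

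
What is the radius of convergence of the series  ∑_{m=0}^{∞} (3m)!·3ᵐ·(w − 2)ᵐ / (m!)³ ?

R = 1/81

By the ratio test, |a_{m+1}/a_m| = (3m+1)·(3m+2)·(3m+3)/(m+1)³ · 3 → 81.
Convergence for |w − 2| · 81 < 1, i.e. |w − 2| < 1/81. So R = 1/81.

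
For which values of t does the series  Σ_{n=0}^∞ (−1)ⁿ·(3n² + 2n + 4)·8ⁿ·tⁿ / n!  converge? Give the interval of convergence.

Ratio test: |a_{n+1}/a_n| = (3(n+1)² + 2(n+1) + 4)/(3n² + 2n + 4) · 8 · 1/(n+1) → 0 as n → ∞.
Since the limit is 0 < 1 for every t, the series converges on all of ℝ and R = ∞.

(−∞, ∞)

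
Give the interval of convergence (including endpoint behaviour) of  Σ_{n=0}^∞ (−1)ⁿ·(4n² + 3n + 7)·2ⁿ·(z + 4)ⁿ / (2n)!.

Ratio test: |a_{n+1}/a_n| = (4(n+1)² + 3(n+1) + 7)/(4n² + 3n + 7) · 2 · 1/[(2n+1)·(2n+2)] → 0 as n → ∞.
Since the limit is 0 < 1 for every z, the series converges on all of ℝ and R = ∞.

(−∞, ∞)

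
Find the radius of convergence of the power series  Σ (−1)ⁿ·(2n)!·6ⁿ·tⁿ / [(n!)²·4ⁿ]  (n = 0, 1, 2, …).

R = 1/6

By the ratio test, |a_{n+1}/a_n| = (2n+1)·(2n+2)/(n+1)² · 6/4 → 6.
Hence the series converges for |t| < 1/(6) = 1/6, so the radius of convergence is 1/6.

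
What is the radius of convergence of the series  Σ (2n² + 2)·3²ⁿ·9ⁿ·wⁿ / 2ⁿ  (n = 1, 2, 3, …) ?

R = 2/81

Apply the ratio test: |a_{n+1}| / |a_n| = [(2(n+1)² + 2)/(2n² + 2)] · 9·9/2, which tends to 81/2 as n → ∞.
Hence the series converges for |w| < 1/(81/2) = 2/81, so the radius of convergence is 2/81.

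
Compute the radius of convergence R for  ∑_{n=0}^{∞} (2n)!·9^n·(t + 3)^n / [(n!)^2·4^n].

R = 1/9

The ratio of consecutive coefficients is (2n+1)·(2n+2)/(n+1)² · 9/4 → 9.
The series converges when 9 · |t + 3| < 1, giving R = 1/9.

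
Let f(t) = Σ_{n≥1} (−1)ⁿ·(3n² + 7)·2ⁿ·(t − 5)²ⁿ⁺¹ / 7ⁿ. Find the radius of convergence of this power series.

Apply the ratio test: |a_{n+1}| / |a_n| = [(3(n+1)² + 7)/(3n² + 7)] · 2/7, which tends to 2/7 as n → ∞.
Writing y = (t − 5)², the series in y has radius 7/2, so |t − 5| < √(7/2) and R = √14/2.

R = √14/2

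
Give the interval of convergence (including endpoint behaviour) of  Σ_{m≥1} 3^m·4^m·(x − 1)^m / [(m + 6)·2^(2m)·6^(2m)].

Apply the ratio test: |a_{m+1}| / |a_m| = [(m + 6)/((m+1) + 6)] · 3·4/(4·36), which tends to 1/12 as m → ∞.
The series converges when 1/12 · |x − 1| < 1, giving R = 12.
When x = 13, the terms behave like c/m; limit comparison with the harmonic series gives divergence.
At x = -11: the terms alternate in sign and decrease monotonically to 0 in absolute value (size ~ c/m), so the alternating series test gives convergence.

[-11, 13)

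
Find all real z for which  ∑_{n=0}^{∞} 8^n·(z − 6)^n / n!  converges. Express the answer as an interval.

(−∞, ∞)

The ratio of consecutive coefficients is 8 · 1/(n+1) → 0.
The limit is 0, so the series converges for all z; R = ∞.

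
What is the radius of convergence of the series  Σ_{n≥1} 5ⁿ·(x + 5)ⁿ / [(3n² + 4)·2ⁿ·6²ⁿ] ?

R = 72/5

By the ratio test, |a_{n+1}/a_n| = [(3n² + 4)/(3(n+1)² + 4)] · 5/(2·36) → 5/72.
Hence the series converges for |x + 5| < 1/(5/72) = 72/5, so the radius of convergence is 72/5.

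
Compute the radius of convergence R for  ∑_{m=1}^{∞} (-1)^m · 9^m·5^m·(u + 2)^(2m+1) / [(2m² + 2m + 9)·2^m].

By the ratio test, |a_{m+1}/a_m| = [(2m² + 2m + 9)/(2(m+1)² + 2(m+1) + 9)] · 9·5/2 → 45/2.
Since the exponent of (u + 2) increases by 2 each term, convergence requires |u + 2|² < 2/45, hence R = √10/15.

R = √10/15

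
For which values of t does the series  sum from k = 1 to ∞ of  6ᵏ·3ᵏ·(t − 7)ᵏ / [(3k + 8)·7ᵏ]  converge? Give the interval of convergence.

Apply the ratio test: |a_{k+1}| / |a_k| = [(3k + 8)/(3(k+1) + 8)] · 6·3/7, which tends to 18/7 as k → ∞.
Hence the series converges for |t − 7| < 1/(18/7) = 7/18, so the radius of convergence is 7/18.
Check t = 133/18: the terms behave like c/k; limit comparison with the harmonic series gives divergence.
At t = 119/18: the terms alternate in sign and decrease monotonically to 0 in absolute value (size ~ c/k), so the alternating series test gives convergence.

[119/18, 133/18)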